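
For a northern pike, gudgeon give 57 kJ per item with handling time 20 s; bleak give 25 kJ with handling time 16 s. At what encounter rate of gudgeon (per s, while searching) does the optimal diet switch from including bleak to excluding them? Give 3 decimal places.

At the threshold, the rate on gudgeon alone equals the profitability of bleak: λ·57/(1 + λ·20) = 25/16 = 1.562.
Rearranging, λ(57 − 1.562×20) = 1.562, so λ = 1.562/25.75 = 0.06068 per s.

0.061 per s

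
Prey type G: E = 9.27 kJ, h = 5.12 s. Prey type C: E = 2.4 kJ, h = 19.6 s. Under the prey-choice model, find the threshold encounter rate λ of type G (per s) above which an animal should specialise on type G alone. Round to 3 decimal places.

At the threshold, the rate on type G alone equals the profitability of type C: λ·9.27/(1 + λ·5.12) = 2.4/19.6 = 0.1224.
Rearranging, λ(9.27 − 0.1224×5.12) = 0.1224, so λ = 0.1224/8.643 = 0.01417 per s.

0.014 per s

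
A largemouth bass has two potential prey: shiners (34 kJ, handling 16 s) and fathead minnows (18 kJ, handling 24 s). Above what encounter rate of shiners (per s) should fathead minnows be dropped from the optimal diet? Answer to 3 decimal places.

Drop fathead minnows once their profitability E₂/h₂ falls below the rate achievable on shiners alone: E₂/h₂ = λE₁/(1 + λh₁).
Solve for λ: λE₁h₂ = E₂(1 + λh₁) → λ(E₁h₂ − E₂h₁) = E₂ → λ = E₂/(E₁h₂ − E₂h₁).
λ = 18/(34×24 − 18×16) = 18/528 = 0.03409 per s.

0.034 per s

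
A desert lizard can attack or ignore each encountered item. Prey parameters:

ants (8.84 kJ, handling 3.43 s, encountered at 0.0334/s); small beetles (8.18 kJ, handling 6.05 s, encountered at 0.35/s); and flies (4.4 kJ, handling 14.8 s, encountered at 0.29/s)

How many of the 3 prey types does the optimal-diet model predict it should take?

Rank by E/h (kJ/s): ants 2.58, small beetles 1.35, flies 0.297. Include each in turn until the next type's E/h falls below the running intake rate.
Rate on top 1: 0.2649. small beetles: 1.35 > 0.2649 → include.
Rate on top 2: 0.9772. flies: 0.297 < 0.9772 → exclude; stop.
Optimal diet: ants, small beetles — 2 of 3 types.

2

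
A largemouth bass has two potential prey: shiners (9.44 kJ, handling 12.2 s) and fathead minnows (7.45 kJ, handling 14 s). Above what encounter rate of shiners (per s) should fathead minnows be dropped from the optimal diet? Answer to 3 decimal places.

Drop fathead minnows once their profitability E₂/h₂ falls below the rate achievable on shiners alone: E₂/h₂ = λE₁/(1 + λh₁).
Solve for λ: λE₁h₂ = E₂(1 + λh₁) → λ(E₁h₂ − E₂h₁) = E₂ → λ = E₂/(E₁h₂ − E₂h₁).
λ = 7.45/(9.44×14 − 7.45×12.2) = 7.45/41.27 = 0.1805 per s.

0.181 per s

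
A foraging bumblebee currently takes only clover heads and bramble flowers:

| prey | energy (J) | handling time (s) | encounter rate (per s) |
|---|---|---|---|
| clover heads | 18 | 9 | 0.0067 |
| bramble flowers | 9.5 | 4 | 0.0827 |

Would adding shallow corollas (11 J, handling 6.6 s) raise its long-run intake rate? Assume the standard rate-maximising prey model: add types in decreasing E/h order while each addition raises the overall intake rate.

Yes

Current rate: (0.0067×18 + 0.0827×9.5)/(1 + 0.0067×9 + 0.0827×4) = 0.6515 J/s.
Profitability of shallow corollas: 11/6.6 = 1.667 J/s.
Since 1.667 > R, including shallow corollas increases the long-run rate.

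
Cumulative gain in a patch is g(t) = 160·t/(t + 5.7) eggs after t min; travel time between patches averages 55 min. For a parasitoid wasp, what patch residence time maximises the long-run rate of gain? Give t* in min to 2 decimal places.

17.71 min

Maximise g(t)/(T+t): set derivative to zero → g'(t)(T+t) = g(t).
g'(t) = 160·5.7/(t + 5.7)². Setting 160·5.7/(t+5.7)² = 160t/[(t+5.7)(55+t)] gives 5.7(55+t) = t(t+5.7), so t² = 5.7×55 = 313.5.
t* = √313.5 = 17.71 min.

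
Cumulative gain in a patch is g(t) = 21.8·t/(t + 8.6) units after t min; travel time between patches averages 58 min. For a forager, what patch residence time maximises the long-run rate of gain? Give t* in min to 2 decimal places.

Maximise g(t)/(T+t): set derivative to zero → g'(t)(T+t) = g(t).
g'(t) = 21.8·8.6/(t + 8.6)². Setting 21.8·8.6/(t+8.6)² = 21.8t/[(t+8.6)(58+t)] gives 8.6(58+t) = t(t+8.6), so t² = 8.6×58 = 498.8.
t* = √498.8 = 22.33 min.

22.33 min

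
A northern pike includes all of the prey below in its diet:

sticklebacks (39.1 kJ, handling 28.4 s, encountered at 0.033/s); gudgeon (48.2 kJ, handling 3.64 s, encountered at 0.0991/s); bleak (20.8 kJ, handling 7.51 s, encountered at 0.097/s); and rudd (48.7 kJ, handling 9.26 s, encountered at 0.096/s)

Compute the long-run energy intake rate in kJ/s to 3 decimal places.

R = Σλ_iE_i / (1 + Σλ_ih_i)
Numerator: 0.033×39.1 + 0.0991×48.2 + 0.097×20.8 + 0.096×48.7 = 12.76
Denominator: 1 + 0.033×28.4 + 0.0991×3.64 + 0.097×7.51 + 0.096×9.26 = 3.915
R = 12.76/3.915 = 3.259 kJ/s

3.259 kJ/s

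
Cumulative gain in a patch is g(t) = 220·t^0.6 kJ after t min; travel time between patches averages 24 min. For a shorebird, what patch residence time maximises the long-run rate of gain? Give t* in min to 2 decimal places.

By the marginal value theorem, leave when the instantaneous gain rate g'(t) equals the habitat-wide average g(t)/(T + t).
g'(t) = 0.6·220·t^-0.4. Setting 0.6·220·t^-0.4 = 220·t^0.6/(24+t) gives 0.6(24+t) = t, so 0.40·t = 0.6×24.
t* = 0.6×24/0.40 = 36 min.

36.00 min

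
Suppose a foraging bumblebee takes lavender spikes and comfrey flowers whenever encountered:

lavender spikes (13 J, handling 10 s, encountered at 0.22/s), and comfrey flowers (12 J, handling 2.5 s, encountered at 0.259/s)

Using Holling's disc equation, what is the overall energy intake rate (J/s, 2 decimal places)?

1.55 J/s

R = (0.22×13 + 0.259×12) / (1 + 0.22×10 + 0.259×2.5) = 5.968/3.848 = 1.551 J/s.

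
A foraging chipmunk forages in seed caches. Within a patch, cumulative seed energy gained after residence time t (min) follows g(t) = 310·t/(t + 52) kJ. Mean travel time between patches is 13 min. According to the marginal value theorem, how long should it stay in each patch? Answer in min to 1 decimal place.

26.0 min

Maximise g(t)/(T+t): set derivative to zero → g'(t)(T+t) = g(t).
g'(t) = 310·52/(t + 52)². Setting 310·52/(t+52)² = 310t/[(t+52)(13+t)] gives 52(13+t) = t(t+52), so t² = 52×13 = 676.
t* = √676 = 26 min.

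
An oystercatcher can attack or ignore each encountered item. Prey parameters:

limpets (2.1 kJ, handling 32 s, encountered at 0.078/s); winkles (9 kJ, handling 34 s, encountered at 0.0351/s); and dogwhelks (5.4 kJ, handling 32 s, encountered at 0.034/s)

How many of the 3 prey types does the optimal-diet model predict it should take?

E/h in descending order: winkles 0.265, dogwhelks 0.169, limpets 0.0656 kJ/s. The optimal diet is the largest prefix of this list for which every included type satisfies E_i/h_i > R on the types above it.
Rate on top 1: 0.144. dogwhelks: 0.169 > 0.144 → include.
Rate on top 2: 0.1522. limpets: 0.0656 < 0.1522 → exclude; stop.
Optimal diet: winkles, dogwhelks — 2 of 3 types.

2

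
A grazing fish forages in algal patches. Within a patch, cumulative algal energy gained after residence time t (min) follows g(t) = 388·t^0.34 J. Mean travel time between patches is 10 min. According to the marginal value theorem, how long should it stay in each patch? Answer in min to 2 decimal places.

Maximise g(t)/(T+t): set derivative to zero → g'(t)(T+t) = g(t).
g'(t) = 0.34·388·t^-0.66. Setting 0.34·388·t^-0.66 = 388·t^0.34/(10+t) gives 0.34(10+t) = t, so 0.66·t = 0.34×10.
t* = 0.34×10/0.66 = 5.152 min.

5.15 min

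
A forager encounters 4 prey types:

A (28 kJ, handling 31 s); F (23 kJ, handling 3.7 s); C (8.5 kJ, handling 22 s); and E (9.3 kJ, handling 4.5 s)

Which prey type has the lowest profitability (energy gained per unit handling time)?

C

In descending order of E/h:
F: 23/3.7 = 6.22 kJ/s
E: 9.3/4.5 = 2.07 kJ/s
A: 28/31 = 0.903 kJ/s
C: 8.5/22 = 0.386 kJ/s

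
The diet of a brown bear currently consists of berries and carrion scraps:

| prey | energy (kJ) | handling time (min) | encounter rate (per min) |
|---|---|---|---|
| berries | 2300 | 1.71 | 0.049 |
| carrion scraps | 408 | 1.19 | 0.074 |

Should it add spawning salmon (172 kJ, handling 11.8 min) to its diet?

No

On berries and carrion scraps alone, R = ΣλE/(1+Σλh) = 142.9/1.172 = 121.9 kJ/min.
Profitability of spawning salmon: 172/11.8 = 14.58 kJ/min.
14.58 < 121.9, so adding spawning salmon would lower the average — exclude it.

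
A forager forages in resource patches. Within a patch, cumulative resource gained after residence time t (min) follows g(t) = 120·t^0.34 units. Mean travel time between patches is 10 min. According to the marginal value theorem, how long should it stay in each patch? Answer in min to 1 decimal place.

By the marginal value theorem, leave when the instantaneous gain rate g'(t) equals the habitat-wide average g(t)/(T + t).
g'(t) = 0.34·120·t^-0.66. Setting 0.34·120·t^-0.66 = 120·t^0.34/(10+t) gives 0.34(10+t) = t, so 0.66·t = 0.34×10.
t* = 0.34×10/0.66 = 5.152 min.

5.2 min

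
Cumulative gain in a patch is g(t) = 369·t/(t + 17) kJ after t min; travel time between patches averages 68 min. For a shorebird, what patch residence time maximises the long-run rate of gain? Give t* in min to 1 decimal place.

34.0 min

Maximise g(t)/(T+t): set derivative to zero → g'(t)(T+t) = g(t).
g'(t) = 369·17/(t + 17)². Setting 369·17/(t+17)² = 369t/[(t+17)(68+t)] gives 17(68+t) = t(t+17), so t² = 17×68 = 1156.
t* = √1156 = 34 min.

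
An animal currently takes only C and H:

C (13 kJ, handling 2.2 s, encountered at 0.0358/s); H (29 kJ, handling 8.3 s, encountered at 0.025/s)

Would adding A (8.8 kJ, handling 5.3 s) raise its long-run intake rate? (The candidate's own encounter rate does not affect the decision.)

Yes

Intake rate on the current diet: R = (0.0358×13 + 0.025×29) / (1 + 0.0358×2.2 + 0.025×8.3) = 1.19/1.286 = 0.9255 kJ/s.
Profitability of A: 8.8/5.3 = 1.66 kJ/s.
1.66 > 0.9255, so adding A raises the average — include it.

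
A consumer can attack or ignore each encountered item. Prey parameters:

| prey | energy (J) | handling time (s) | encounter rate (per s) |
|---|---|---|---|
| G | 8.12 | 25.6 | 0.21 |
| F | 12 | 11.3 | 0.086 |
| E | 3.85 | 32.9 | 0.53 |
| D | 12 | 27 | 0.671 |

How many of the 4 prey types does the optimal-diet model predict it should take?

1

Profitabilities (E/h, J/s): F 1.06, D 0.444, G 0.317, E 0.117. Add prey in this order while the next type's profitability exceeds the intake rate on those already taken.
Rate on top 1: 0.5234. D: 0.444 < 0.5234 → exclude; stop.
Optimal diet: F — 1 of 4 types.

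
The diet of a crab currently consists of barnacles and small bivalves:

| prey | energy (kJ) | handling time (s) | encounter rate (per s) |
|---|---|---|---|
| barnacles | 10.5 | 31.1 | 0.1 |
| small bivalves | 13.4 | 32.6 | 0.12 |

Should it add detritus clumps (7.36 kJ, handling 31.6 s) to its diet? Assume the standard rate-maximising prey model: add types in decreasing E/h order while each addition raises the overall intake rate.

No

Current rate: (0.1×10.5 + 0.12×13.4)/(1 + 0.1×31.1 + 0.12×32.6) = 0.3313 kJ/s.
Profitability of detritus clumps: 7.36/31.6 = 0.2329 kJ/s.
Since 0.2329 < R, time spent handling detritus clumps is better spent searching.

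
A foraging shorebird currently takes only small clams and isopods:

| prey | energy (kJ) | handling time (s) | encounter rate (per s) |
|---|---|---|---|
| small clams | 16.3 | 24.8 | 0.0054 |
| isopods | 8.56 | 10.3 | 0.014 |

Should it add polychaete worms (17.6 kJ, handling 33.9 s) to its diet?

Yes

Current rate: (0.0054×16.3 + 0.014×8.56)/(1 + 0.0054×24.8 + 0.014×10.3) = 0.1626 kJ/s.
polychaete worms: E/h = 17.6/33.9 = 0.5192 kJ/s.
0.5192 > 0.1626, so adding polychaete worms raises the average — include it.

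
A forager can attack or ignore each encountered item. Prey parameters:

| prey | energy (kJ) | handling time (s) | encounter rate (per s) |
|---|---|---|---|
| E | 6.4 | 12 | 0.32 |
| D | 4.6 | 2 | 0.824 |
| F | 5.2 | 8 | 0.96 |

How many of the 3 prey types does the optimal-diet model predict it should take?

E/h in descending order: D 2.3, F 0.65, E 0.533 kJ/s. The optimal diet is the largest prefix of this list for which every included type satisfies E_i/h_i > R on the types above it.
Rate on top 1: 1.431. F: 0.65 < 1.431 → exclude; stop.
Optimal diet: D — 1 of 3 types.

1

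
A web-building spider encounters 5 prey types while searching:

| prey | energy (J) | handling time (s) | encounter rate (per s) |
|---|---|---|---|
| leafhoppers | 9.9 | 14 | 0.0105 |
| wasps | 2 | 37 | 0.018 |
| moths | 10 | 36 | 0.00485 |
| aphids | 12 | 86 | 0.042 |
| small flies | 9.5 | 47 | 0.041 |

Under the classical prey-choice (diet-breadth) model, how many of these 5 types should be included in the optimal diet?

3

E/h in descending order: leafhoppers 0.707, moths 0.278, small flies 0.202, aphids 0.14, wasps 0.0541 J/s. The optimal diet is the largest prefix of this list for which every included type satisfies E_i/h_i > R on the types above it.
Rate on top 1: 0.09063. moths: 0.278 > 0.09063 → include.
Rate on top 2: 0.1154. small flies: 0.202 > 0.1154 → include.
Rate on top 3: 0.1668. aphids: 0.14 < 0.1668 → exclude; stop.
Optimal diet: leafhoppers, moths, small flies — 3 of 5 types.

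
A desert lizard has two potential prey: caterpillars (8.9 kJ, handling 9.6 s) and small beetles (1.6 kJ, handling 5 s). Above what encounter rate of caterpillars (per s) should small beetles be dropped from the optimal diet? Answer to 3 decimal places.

The zero-one rule: include small beetles iff E₂/h₂ > λE₁/(1+λh₁). Equality gives the switch point.
λE₁h₂ = E₂ + λE₂h₁ ⇒ λ = E₂/(E₁h₂ − E₂h₁) = 1.6/(44.5 − 15.36) = 0.05491 per s.

0.055 per s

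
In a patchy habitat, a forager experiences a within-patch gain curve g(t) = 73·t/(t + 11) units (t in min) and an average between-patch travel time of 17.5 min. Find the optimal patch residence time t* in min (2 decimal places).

Maximise g(t)/(T+t): set derivative to zero → g'(t)(T+t) = g(t).
g'(t) = 73·11/(t + 11)². Setting 73·11/(t+11)² = 73t/[(t+11)(17.5+t)] gives 11(17.5+t) = t(t+11), so t² = 11×17.5 = 192.5.
t* = √192.5 = 13.87 min.

13.87 min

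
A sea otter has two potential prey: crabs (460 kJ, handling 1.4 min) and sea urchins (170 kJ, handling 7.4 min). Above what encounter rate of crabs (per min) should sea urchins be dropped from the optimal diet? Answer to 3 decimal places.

0.054 per min

The zero-one rule: include sea urchins iff E₂/h₂ > λE₁/(1+λh₁). Equality gives the switch point.
λE₁h₂ = E₂ + λE₂h₁ ⇒ λ = E₂/(E₁h₂ − E₂h₁) = 170/(3404 − 238) = 0.0537 per min.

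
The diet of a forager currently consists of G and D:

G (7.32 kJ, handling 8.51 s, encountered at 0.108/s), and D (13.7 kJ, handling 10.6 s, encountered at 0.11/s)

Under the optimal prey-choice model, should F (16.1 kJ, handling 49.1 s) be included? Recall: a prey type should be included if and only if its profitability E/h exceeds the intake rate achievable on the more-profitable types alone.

No

Current rate: (0.108×7.32 + 0.11×13.7)/(1 + 0.108×8.51 + 0.11×10.6) = 0.7447 kJ/s.
Profitability of F: 16.1/49.1 = 0.3279 kJ/s.
Since 0.3279 < R, time spent handling F is better spent searching.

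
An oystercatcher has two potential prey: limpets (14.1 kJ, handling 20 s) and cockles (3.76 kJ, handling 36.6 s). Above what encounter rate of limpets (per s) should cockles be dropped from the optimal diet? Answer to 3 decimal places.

0.009 per s

At the threshold, the rate on limpets alone equals the profitability of cockles: λ·14.1/(1 + λ·20) = 3.76/36.6 = 0.1027.
Rearranging, λ(14.1 − 0.1027×20) = 0.1027, so λ = 0.1027/12.05 = 0.008529 per s.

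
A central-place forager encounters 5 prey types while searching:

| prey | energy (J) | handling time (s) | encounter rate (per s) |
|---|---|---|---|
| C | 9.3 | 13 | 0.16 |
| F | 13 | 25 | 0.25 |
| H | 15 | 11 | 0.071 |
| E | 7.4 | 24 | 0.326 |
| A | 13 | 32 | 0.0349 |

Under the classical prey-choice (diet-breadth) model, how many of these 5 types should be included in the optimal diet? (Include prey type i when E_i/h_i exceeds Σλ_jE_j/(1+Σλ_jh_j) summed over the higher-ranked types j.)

2

Profitabilities (E/h, J/s): H 1.36, C 0.715, F 0.52, A 0.406, E 0.308. Add prey in this order while the next type's profitability exceeds the intake rate on those already taken.
Rate on top 1: 0.598. C: 0.715 > 0.598 → include.
Rate on top 2: 0.6612. F: 0.52 < 0.6612 → exclude; stop.
Optimal diet: H, C — 2 of 5 types.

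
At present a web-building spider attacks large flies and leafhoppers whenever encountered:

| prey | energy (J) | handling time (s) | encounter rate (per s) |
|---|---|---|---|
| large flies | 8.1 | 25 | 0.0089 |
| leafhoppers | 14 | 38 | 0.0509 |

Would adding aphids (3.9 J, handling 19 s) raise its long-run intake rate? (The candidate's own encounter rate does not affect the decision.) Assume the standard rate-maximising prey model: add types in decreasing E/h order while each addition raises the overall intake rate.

No

Intake rate on the current diet: R = (0.0089×8.1 + 0.0509×14) / (1 + 0.0089×25 + 0.0509×38) = 0.7847/3.157 = 0.2486 J/s.
aphids: E/h = 3.9/19 = 0.2053 J/s.
0.2053 < 0.2486, so adding aphids would lower the average — exclude it.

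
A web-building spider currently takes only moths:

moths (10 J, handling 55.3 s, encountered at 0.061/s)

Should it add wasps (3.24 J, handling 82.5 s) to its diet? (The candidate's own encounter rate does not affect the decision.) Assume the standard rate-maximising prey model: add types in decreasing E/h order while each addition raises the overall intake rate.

On moths alone, R = ΣλE/(1+Σλh) = 0.61/4.373 = 0.1395 J/s.
Profitability of wasps: 3.24/82.5 = 0.03927 J/s.
0.03927 < 0.1395, so adding wasps would lower the average — exclude it.

No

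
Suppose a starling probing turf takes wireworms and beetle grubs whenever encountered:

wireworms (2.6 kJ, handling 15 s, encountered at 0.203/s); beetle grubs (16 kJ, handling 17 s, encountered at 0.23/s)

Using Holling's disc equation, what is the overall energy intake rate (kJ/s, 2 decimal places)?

0.53 kJ/s

R = (0.203×2.6 + 0.23×16) / (1 + 0.203×15 + 0.23×17) = 4.208/7.955 = 0.529 kJ/s.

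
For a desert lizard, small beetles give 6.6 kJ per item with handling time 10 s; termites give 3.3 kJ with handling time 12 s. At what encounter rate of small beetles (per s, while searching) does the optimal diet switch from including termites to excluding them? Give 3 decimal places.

The zero-one rule: include termites iff E₂/h₂ > λE₁/(1+λh₁). Equality gives the switch point.
λE₁h₂ = E₂ + λE₂h₁ ⇒ λ = E₂/(E₁h₂ − E₂h₁) = 3.3/(79.2 − 33) = 0.07143 per s.

0.071 per s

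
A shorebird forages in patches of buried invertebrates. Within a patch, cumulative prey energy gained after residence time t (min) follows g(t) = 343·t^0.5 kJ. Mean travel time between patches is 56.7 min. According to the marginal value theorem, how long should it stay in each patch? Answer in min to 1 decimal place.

56.7 min

Optimal t* satisfies g'(t*) = g(t*)/(T + t*).
g'(t) = 0.5·343·t^-0.5. Setting 0.5·343·t^-0.5 = 343·t^0.5/(56.7+t) gives 0.5(56.7+t) = t, so 0.50·t = 0.5×56.7.
t* = 0.5×56.7/0.50 = 56.7 min.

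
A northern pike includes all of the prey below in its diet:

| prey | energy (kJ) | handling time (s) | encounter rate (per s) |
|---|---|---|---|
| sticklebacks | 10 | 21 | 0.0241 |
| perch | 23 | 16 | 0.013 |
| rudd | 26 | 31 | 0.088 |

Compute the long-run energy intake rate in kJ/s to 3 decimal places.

R = Σλ_iE_i / (1 + Σλ_ih_i)
Numerator: 0.0241×10 + 0.013×23 + 0.088×26 = 2.828
Denominator: 1 + 0.0241×21 + 0.013×16 + 0.088×31 = 4.442
R = 2.828/4.442 = 0.6366 kJ/s

0.637 kJ/s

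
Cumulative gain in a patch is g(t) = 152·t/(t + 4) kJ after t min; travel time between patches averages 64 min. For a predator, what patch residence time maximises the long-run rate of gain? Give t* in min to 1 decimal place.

16.0 min

By the marginal value theorem, leave when the instantaneous gain rate g'(t) equals the habitat-wide average g(t)/(T + t).
g'(t) = 152·4/(t + 4)². Setting 152·4/(t+4)² = 152t/[(t+4)(64+t)] gives 4(64+t) = t(t+4), so t² = 4×64 = 256.
t* = √256 = 16 min.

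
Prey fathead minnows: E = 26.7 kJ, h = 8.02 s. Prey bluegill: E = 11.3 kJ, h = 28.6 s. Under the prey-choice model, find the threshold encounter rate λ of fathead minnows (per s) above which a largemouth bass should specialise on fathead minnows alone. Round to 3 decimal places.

0.017 per s

Drop bluegill once their profitability E₂/h₂ falls below the rate achievable on fathead minnows alone: E₂/h₂ = λE₁/(1 + λh₁).
Solve for λ: λE₁h₂ = E₂(1 + λh₁) → λ(E₁h₂ − E₂h₁) = E₂ → λ = E₂/(E₁h₂ − E₂h₁).
λ = 11.3/(26.7×28.6 − 11.3×8.02) = 11.3/673 = 0.01679 per s.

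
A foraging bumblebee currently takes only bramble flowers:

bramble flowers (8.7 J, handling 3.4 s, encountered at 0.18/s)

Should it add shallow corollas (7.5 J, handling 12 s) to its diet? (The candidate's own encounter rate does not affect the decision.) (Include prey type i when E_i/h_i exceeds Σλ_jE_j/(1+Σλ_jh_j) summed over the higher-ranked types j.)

Current rate: (0.18×8.7)/(1 + 0.18×3.4) = 0.9715 J/s.
shallow corollas: E/h = 7.5/12 = 0.625 J/s.
0.625 < 0.9715, so adding shallow corollas would lower the average — exclude it.

No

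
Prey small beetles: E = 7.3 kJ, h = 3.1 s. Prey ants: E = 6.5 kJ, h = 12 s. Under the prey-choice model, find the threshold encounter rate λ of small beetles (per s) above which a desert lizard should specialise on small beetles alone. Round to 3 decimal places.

0.096 per s

The zero-one rule: include ants iff E₂/h₂ > λE₁/(1+λh₁). Equality gives the switch point.
λE₁h₂ = E₂ + λE₂h₁ ⇒ λ = E₂/(E₁h₂ − E₂h₁) = 6.5/(87.6 − 20.15) = 0.09637 per s.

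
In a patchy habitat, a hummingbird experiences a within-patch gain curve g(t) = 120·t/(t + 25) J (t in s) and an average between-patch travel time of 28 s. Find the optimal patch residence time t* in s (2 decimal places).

By the marginal value theorem, leave when the instantaneous gain rate g'(t) equals the habitat-wide average g(t)/(T + t).
g'(t) = 120·25/(t + 25)². Setting 120·25/(t+25)² = 120t/[(t+25)(28+t)] gives 25(28+t) = t(t+25), so t² = 25×28 = 700.
t* = √700 = 26.46 s.

26.46 s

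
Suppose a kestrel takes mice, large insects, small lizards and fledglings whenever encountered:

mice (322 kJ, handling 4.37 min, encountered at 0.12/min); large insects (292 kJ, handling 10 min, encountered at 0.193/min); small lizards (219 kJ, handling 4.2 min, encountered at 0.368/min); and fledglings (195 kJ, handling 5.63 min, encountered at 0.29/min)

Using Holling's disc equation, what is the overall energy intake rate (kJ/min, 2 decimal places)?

35.00 kJ/min

Energy encountered per unit search time: 0.12×322 + 0.193×292 + 0.368×219 + 0.29×195 = 232.1 kJ/min.
Handling time per unit search time: 0.12×4.37 + 0.193×10 + 0.368×4.2 + 0.29×5.63 = 5.633.
Rate = 232.1/(1 + 5.633) = 35 kJ/min.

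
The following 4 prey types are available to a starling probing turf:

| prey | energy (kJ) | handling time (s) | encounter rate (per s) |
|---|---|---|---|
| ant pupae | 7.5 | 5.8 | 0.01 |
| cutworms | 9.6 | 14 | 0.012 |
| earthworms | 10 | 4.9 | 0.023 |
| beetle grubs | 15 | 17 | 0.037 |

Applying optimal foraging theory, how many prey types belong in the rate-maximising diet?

4

Profitabilities (E/h, kJ/s): earthworms 2.04, ant pupae 1.29, beetle grubs 0.882, cutworms 0.686. Add prey in this order while the next type's profitability exceeds the intake rate on those already taken.
Rate on top 1: 0.2067. ant pupae: 1.29 > 0.2067 → include.
Rate on top 2: 0.2605. beetle grubs: 0.882 > 0.2605 → include.
Rate on top 3: 0.4779. cutworms: 0.686 > 0.4779 → include.
Optimal diet: earthworms, ant pupae, beetle grubs, cutworms — 4 of 4 types.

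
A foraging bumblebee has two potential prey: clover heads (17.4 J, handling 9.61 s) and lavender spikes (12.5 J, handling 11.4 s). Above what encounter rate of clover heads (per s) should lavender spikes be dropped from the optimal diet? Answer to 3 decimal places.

0.160 per s

At the threshold, the rate on clover heads alone equals the profitability of lavender spikes: λ·17.4/(1 + λ·9.61) = 12.5/11.4 = 1.096.
Rearranging, λ(17.4 − 1.096×9.61) = 1.096, so λ = 1.096/6.863 = 0.1598 per s.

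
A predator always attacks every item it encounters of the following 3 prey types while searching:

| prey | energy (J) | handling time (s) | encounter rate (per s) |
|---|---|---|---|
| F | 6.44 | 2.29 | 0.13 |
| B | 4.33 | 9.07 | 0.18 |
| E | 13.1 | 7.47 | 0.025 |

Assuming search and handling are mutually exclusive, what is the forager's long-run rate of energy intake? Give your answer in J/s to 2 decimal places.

Energy encountered per unit search time: 0.13×6.44 + 0.18×4.33 + 0.025×13.1 = 1.944 J/s.
Handling time per unit search time: 0.13×2.29 + 0.18×9.07 + 0.025×7.47 = 2.117.
Rate = 1.944/(1 + 2.117) = 0.6237 J/s.

0.62 J/s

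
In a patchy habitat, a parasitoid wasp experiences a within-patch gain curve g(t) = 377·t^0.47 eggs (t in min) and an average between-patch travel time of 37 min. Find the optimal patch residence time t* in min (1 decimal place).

Optimal t* satisfies g'(t*) = g(t*)/(T + t*).
g'(t) = 0.47·377·t^-0.53. Setting 0.47·377·t^-0.53 = 377·t^0.47/(37+t) gives 0.47(37+t) = t, so 0.53·t = 0.47×37.
t* = 0.47×37/0.53 = 32.81 min.

32.8 min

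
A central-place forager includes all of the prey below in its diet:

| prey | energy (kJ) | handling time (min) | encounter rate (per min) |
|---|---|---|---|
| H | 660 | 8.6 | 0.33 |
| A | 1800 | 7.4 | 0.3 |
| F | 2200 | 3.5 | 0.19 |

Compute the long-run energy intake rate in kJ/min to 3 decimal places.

Energy encountered per unit search time: 0.33×660 + 0.3×1800 + 0.19×2200 = 1176 kJ/min.
Handling time per unit search time: 0.33×8.6 + 0.3×7.4 + 0.19×3.5 = 5.723.
Rate = 1176/(1 + 5.723) = 174.9 kJ/min.

174.892 kJ/min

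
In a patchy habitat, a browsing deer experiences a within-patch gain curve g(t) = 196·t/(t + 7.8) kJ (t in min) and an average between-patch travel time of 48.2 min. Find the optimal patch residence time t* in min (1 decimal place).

19.4 min

Optimal t* satisfies g'(t*) = g(t*)/(T + t*).
g'(t) = 196·7.8/(t + 7.8)². Setting 196·7.8/(t+7.8)² = 196t/[(t+7.8)(48.2+t)] gives 7.8(48.2+t) = t(t+7.8), so t² = 7.8×48.2 = 376.
t* = √376 = 19.39 min.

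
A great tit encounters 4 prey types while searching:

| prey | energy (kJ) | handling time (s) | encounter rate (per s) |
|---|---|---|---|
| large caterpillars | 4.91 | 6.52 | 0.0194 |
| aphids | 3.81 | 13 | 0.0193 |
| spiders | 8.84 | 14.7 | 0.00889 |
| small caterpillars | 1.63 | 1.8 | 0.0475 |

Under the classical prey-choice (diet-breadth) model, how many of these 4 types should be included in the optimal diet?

Rank by E/h (kJ/s): small caterpillars 0.906, large caterpillars 0.753, spiders 0.601, aphids 0.293. Include each in turn until the next type's E/h falls below the running intake rate.
Rate on top 1: 0.07133. large caterpillars: 0.753 > 0.07133 → include.
Rate on top 2: 0.1425. spiders: 0.601 > 0.1425 → include.
Rate on top 3: 0.1871. aphids: 0.293 > 0.1871 → include.
Optimal diet: small caterpillars, large caterpillars, spiders, aphids — 4 of 4 types.

4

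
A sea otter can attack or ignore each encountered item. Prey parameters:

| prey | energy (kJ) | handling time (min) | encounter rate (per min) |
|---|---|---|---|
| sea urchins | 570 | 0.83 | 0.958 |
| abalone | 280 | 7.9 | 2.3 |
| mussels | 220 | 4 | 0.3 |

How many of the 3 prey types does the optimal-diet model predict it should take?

1

E/h in descending order: sea urchins 687, mussels 55, abalone 35.4 kJ/min. The optimal diet is the largest prefix of this list for which every included type satisfies E_i/h_i > R on the types above it.
Rate on top 1: 304.2. mussels: 55 < 304.2 → exclude; stop.
Optimal diet: sea urchins — 1 of 3 types.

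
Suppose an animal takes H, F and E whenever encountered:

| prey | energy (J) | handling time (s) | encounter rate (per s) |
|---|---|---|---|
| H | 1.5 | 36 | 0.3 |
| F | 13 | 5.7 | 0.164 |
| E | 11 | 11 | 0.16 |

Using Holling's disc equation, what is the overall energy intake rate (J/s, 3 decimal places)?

0.300 J/s

Energy encountered per unit search time: 0.3×1.5 + 0.164×13 + 0.16×11 = 4.342 J/s.
Handling time per unit search time: 0.3×36 + 0.164×5.7 + 0.16×11 = 13.49.
Rate = 4.342/(1 + 13.49) = 0.2996 J/s.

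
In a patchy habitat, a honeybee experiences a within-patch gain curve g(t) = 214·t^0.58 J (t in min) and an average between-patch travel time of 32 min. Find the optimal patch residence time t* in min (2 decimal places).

44.19 min

Maximise g(t)/(T+t): set derivative to zero → g'(t)(T+t) = g(t).
g'(t) = 0.58·214·t^-0.42. Setting 0.58·214·t^-0.42 = 214·t^0.58/(32+t) gives 0.58(32+t) = t, so 0.42·t = 0.58×32.
t* = 0.58×32/0.42 = 44.19 min.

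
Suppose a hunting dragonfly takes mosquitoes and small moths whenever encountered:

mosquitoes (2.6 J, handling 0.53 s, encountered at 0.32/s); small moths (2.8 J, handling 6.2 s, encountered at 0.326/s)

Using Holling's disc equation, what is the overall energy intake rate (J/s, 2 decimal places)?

R = (0.32×2.6 + 0.326×2.8) / (1 + 0.32×0.53 + 0.326×6.2) = 1.745/3.191 = 0.5468 J/s.

0.55 J/s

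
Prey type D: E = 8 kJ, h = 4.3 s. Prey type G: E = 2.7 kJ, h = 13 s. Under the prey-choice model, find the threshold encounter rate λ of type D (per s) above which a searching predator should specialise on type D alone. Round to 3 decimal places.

Drop type G once their profitability E₂/h₂ falls below the rate achievable on type D alone: E₂/h₂ = λE₁/(1 + λh₁).
Solve for λ: λE₁h₂ = E₂(1 + λh₁) → λ(E₁h₂ − E₂h₁) = E₂ → λ = E₂/(E₁h₂ − E₂h₁).
λ = 2.7/(8×13 − 2.7×4.3) = 2.7/92.39 = 0.02922 per s.

0.029 per s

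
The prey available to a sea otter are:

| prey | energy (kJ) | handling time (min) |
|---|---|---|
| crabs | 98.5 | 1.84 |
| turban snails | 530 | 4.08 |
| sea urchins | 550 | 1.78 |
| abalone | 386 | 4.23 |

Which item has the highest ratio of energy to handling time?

sea urchins

Profitability E/h (kJ/min): crabs = 98.5/1.84 = 53.5, turban snails = 530/4.08 = 130, sea urchins = 550/1.78 = 309, abalone = 386/4.23 = 91.3.
Ranked: sea urchins > turban snails > abalone > crabs.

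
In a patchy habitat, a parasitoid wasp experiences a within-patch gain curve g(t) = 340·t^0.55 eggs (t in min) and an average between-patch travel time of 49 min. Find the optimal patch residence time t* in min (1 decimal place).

59.9 min

Maximise g(t)/(T+t): set derivative to zero → g'(t)(T+t) = g(t).
g'(t) = 0.55·340·t^-0.45. Setting 0.55·340·t^-0.45 = 340·t^0.55/(49+t) gives 0.55(49+t) = t, so 0.45·t = 0.55×49.
t* = 0.55×49/0.45 = 59.89 min.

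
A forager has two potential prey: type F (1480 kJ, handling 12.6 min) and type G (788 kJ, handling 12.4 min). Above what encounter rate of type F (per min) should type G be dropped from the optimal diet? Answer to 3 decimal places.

At the threshold, the rate on type F alone equals the profitability of type G: λ·1480/(1 + λ·12.6) = 788/12.4 = 63.55.
Rearranging, λ(1480 − 63.55×12.6) = 63.55, so λ = 63.55/679.3 = 0.09355 per min.

0.094 per min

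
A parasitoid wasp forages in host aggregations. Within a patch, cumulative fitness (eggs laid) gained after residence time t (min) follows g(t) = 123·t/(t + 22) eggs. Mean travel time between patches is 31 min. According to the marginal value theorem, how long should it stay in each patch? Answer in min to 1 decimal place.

By the marginal value theorem, leave when the instantaneous gain rate g'(t) equals the habitat-wide average g(t)/(T + t).
g'(t) = 123·22/(t + 22)². Setting 123·22/(t+22)² = 123t/[(t+22)(31+t)] gives 22(31+t) = t(t+22), so t² = 22×31 = 682.
t* = √682 = 26.12 min.

26.1 min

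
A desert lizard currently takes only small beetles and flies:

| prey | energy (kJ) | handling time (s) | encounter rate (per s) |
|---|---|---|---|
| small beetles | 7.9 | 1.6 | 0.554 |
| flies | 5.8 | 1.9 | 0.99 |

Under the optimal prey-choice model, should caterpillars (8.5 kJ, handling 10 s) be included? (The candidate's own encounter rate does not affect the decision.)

Intake rate on the current diet: R = (0.554×7.9 + 0.99×5.8) / (1 + 0.554×1.6 + 0.99×1.9) = 10.12/3.767 = 2.686 kJ/s.
caterpillars: E/h = 8.5/10 = 0.85 kJ/s.
0.85 < 2.686, so adding caterpillars would lower the average — exclude it.

No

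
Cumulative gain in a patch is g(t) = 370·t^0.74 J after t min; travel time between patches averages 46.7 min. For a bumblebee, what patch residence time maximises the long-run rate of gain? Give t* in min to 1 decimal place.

132.9 min

Optimal t* satisfies g'(t*) = g(t*)/(T + t*).
g'(t) = 0.74·370·t^-0.26. Setting 0.74·370·t^-0.26 = 370·t^0.74/(46.7+t) gives 0.74(46.7+t) = t, so 0.26·t = 0.74×46.7.
t* = 0.74×46.7/0.26 = 132.9 min.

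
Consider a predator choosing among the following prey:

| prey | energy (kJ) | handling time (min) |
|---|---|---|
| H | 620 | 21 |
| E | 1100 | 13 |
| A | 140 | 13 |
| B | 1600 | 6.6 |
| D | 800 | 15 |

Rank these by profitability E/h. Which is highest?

In descending order of E/h:
B: 1600/6.6 = 242 kJ/min
E: 1100/13 = 84.6 kJ/min
D: 800/15 = 53.3 kJ/min
H: 620/21 = 29.5 kJ/min
A: 140/13 = 10.8 kJ/min

B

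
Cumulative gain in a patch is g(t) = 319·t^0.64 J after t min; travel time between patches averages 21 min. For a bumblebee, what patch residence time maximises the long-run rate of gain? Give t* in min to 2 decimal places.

37.33 min

Optimal t* satisfies g'(t*) = g(t*)/(T + t*).
g'(t) = 0.64·319·t^-0.36. Setting 0.64·319·t^-0.36 = 319·t^0.64/(21+t) gives 0.64(21+t) = t, so 0.36·t = 0.64×21.
t* = 0.64×21/0.36 = 37.33 min.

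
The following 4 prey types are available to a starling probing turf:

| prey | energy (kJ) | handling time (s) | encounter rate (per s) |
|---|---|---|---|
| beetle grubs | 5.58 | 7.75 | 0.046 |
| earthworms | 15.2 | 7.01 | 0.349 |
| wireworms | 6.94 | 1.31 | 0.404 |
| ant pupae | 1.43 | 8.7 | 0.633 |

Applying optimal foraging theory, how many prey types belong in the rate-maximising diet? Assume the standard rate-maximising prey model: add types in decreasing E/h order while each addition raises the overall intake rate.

Rank by E/h (kJ/s): wireworms 5.3, earthworms 2.17, beetle grubs 0.72, ant pupae 0.164. Include each in turn until the next type's E/h falls below the running intake rate.
Rate on top 1: 1.833. earthworms: 2.17 > 1.833 → include.
Rate on top 2: 2.04. beetle grubs: 0.72 < 2.04 → exclude; stop.
Optimal diet: wireworms, earthworms — 2 of 4 types.

2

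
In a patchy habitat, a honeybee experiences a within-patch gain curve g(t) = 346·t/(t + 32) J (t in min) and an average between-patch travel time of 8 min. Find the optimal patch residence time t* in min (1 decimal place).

Optimal t* satisfies g'(t*) = g(t*)/(T + t*).
g'(t) = 346·32/(t + 32)². Setting 346·32/(t+32)² = 346t/[(t+32)(8+t)] gives 32(8+t) = t(t+32), so t² = 32×8 = 256.
t* = √256 = 16 min.

16.0 min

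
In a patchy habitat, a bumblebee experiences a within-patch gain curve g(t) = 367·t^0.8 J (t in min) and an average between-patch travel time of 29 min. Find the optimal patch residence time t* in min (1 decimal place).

116.0 min

Maximise g(t)/(T+t): set derivative to zero → g'(t)(T+t) = g(t).
g'(t) = 0.8·367·t^-0.2. Setting 0.8·367·t^-0.2 = 367·t^0.8/(29+t) gives 0.8(29+t) = t, so 0.20·t = 0.8×29.
t* = 0.8×29/0.20 = 116 min.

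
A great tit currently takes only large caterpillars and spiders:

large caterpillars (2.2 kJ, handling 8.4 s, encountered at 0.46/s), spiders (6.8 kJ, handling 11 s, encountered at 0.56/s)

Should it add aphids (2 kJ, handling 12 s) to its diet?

No

Current rate: (0.46×2.2 + 0.56×6.8)/(1 + 0.46×8.4 + 0.56×11) = 0.4372 kJ/s.
aphids: E/h = 2/12 = 0.1667 kJ/s.
0.1667 < 0.4372, so adding aphids would lower the average — exclude it.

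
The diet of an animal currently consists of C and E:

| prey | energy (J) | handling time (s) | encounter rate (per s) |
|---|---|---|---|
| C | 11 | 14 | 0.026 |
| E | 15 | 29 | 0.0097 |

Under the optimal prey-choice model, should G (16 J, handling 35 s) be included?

Yes

On C and E alone, R = ΣλE/(1+Σλh) = 0.4315/1.645 = 0.2623 J/s.
G: E/h = 16/35 = 0.4571 J/s.
Since 0.4571 > R, including G increases the long-run rate.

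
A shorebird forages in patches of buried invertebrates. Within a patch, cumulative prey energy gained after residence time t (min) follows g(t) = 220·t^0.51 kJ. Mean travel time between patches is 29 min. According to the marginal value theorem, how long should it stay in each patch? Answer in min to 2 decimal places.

Optimal t* satisfies g'(t*) = g(t*)/(T + t*).
g'(t) = 0.51·220·t^-0.49. Setting 0.51·220·t^-0.49 = 220·t^0.51/(29+t) gives 0.51(29+t) = t, so 0.49·t = 0.51×29.
t* = 0.51×29/0.49 = 30.18 min.

30.18 min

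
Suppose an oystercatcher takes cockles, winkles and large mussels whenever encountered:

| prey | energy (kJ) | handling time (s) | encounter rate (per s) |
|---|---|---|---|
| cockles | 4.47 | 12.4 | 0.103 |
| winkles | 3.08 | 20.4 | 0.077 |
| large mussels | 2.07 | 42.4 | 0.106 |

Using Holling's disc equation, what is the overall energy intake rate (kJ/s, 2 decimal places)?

0.11 kJ/s

Energy encountered per unit search time: 0.103×4.47 + 0.077×3.08 + 0.106×2.07 = 0.917 kJ/s.
Handling time per unit search time: 0.103×12.4 + 0.077×20.4 + 0.106×42.4 = 7.342.
Rate = 0.917/(1 + 7.342) = 0.1099 kJ/s.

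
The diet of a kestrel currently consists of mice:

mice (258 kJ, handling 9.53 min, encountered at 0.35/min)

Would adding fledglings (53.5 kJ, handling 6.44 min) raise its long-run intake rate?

On mice alone, R = ΣλE/(1+Σλh) = 90.3/4.335 = 20.83 kJ/min.
fledglings: E/h = 53.5/6.44 = 8.307 kJ/min.
Since 8.307 < R, time spent handling fledglings is better spent searching.

No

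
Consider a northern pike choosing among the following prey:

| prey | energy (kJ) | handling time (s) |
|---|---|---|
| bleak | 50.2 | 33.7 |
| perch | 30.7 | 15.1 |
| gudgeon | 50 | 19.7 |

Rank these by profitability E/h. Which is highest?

In descending order of E/h:
gudgeon: 50/19.7 = 2.54 kJ/s
perch: 30.7/15.1 = 2.03 kJ/s
bleak: 50.2/33.7 = 1.49 kJ/s

gudgeon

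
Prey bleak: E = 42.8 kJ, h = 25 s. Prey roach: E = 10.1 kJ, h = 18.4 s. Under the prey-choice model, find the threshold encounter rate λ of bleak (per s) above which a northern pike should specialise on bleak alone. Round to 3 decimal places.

The zero-one rule: include roach iff E₂/h₂ > λE₁/(1+λh₁). Equality gives the switch point.
λE₁h₂ = E₂ + λE₂h₁ ⇒ λ = E₂/(E₁h₂ − E₂h₁) = 10.1/(787.5 − 252.5) = 0.01888 per s.

0.019 per s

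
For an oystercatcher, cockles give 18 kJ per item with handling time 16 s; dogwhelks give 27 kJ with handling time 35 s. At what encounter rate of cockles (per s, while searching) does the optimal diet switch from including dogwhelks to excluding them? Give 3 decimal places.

The zero-one rule: include dogwhelks iff E₂/h₂ > λE₁/(1+λh₁). Equality gives the switch point.
λE₁h₂ = E₂ + λE₂h₁ ⇒ λ = E₂/(E₁h₂ − E₂h₁) = 27/(630 − 432) = 0.1364 per s.

0.136 per s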